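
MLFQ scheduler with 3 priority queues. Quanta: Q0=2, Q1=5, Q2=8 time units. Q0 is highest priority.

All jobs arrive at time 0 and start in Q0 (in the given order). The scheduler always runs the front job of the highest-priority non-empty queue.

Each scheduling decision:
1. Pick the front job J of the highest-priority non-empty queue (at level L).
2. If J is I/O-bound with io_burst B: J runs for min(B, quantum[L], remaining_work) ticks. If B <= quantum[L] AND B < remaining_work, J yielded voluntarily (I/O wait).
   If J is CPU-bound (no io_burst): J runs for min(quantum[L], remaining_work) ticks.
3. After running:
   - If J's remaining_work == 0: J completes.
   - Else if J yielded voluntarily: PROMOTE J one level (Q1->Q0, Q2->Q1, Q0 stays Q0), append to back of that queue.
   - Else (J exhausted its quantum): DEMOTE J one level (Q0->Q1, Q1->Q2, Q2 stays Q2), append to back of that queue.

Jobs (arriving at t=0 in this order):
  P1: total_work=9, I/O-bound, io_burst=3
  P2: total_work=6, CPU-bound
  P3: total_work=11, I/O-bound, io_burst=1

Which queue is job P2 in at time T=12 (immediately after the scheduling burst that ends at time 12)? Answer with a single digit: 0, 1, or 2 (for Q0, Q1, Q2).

Answer: 1

Derivation:
t=0-2: P1@Q0 runs 2, rem=7, quantum used, demote→Q1. Q0=[P2,P3] Q1=[P1] Q2=[]
t=2-4: P2@Q0 runs 2, rem=4, quantum used, demote→Q1. Q0=[P3] Q1=[P1,P2] Q2=[]
t=4-5: P3@Q0 runs 1, rem=10, I/O yield, promote→Q0. Q0=[P3] Q1=[P1,P2] Q2=[]
t=5-6: P3@Q0 runs 1, rem=9, I/O yield, promote→Q0. Q0=[P3] Q1=[P1,P2] Q2=[]
t=6-7: P3@Q0 runs 1, rem=8, I/O yield, promote→Q0. Q0=[P3] Q1=[P1,P2] Q2=[]
t=7-8: P3@Q0 runs 1, rem=7, I/O yield, promote→Q0. Q0=[P3] Q1=[P1,P2] Q2=[]
t=8-9: P3@Q0 runs 1, rem=6, I/O yield, promote→Q0. Q0=[P3] Q1=[P1,P2] Q2=[]
t=9-10: P3@Q0 runs 1, rem=5, I/O yield, promote→Q0. Q0=[P3] Q1=[P1,P2] Q2=[]
t=10-11: P3@Q0 runs 1, rem=4, I/O yield, promote→Q0. Q0=[P3] Q1=[P1,P2] Q2=[]
t=11-12: P3@Q0 runs 1, rem=3, I/O yield, promote→Q0. Q0=[P3] Q1=[P1,P2] Q2=[]
t=12-13: P3@Q0 runs 1, rem=2, I/O yield, promote→Q0. Q0=[P3] Q1=[P1,P2] Q2=[]
t=13-14: P3@Q0 runs 1, rem=1, I/O yield, promote→Q0. Q0=[P3] Q1=[P1,P2] Q2=[]
t=14-15: P3@Q0 runs 1, rem=0, completes. Q0=[] Q1=[P1,P2] Q2=[]
t=15-18: P1@Q1 runs 3, rem=4, I/O yield, promote→Q0. Q0=[P1] Q1=[P2] Q2=[]
t=18-20: P1@Q0 runs 2, rem=2, quantum used, demote→Q1. Q0=[] Q1=[P2,P1] Q2=[]
t=20-24: P2@Q1 runs 4, rem=0, completes. Q0=[] Q1=[P1] Q2=[]
t=24-26: P1@Q1 runs 2, rem=0, completes. Q0=[] Q1=[] Q2=[]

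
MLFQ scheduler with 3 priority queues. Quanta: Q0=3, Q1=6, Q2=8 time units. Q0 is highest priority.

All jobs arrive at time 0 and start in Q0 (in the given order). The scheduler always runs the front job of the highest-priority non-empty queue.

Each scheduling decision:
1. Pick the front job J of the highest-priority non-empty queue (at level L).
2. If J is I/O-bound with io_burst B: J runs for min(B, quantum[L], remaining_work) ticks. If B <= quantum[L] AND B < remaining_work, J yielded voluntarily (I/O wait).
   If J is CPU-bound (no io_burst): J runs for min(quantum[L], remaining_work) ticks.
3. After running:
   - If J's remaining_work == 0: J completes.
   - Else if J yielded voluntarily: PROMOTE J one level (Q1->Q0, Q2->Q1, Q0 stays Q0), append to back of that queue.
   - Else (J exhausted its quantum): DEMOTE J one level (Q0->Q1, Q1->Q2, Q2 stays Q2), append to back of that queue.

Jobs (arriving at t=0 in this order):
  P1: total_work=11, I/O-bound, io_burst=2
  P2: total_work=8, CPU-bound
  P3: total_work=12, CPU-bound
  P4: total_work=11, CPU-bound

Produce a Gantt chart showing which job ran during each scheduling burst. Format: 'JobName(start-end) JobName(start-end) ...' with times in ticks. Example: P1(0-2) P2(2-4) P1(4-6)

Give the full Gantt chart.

t=0-2: P1@Q0 runs 2, rem=9, I/O yield, promote→Q0. Q0=[P2,P3,P4,P1] Q1=[] Q2=[]
t=2-5: P2@Q0 runs 3, rem=5, quantum used, demote→Q1. Q0=[P3,P4,P1] Q1=[P2] Q2=[]
t=5-8: P3@Q0 runs 3, rem=9, quantum used, demote→Q1. Q0=[P4,P1] Q1=[P2,P3] Q2=[]
t=8-11: P4@Q0 runs 3, rem=8, quantum used, demote→Q1. Q0=[P1] Q1=[P2,P3,P4] Q2=[]
t=11-13: P1@Q0 runs 2, rem=7, I/O yield, promote→Q0. Q0=[P1] Q1=[P2,P3,P4] Q2=[]
t=13-15: P1@Q0 runs 2, rem=5, I/O yield, promote→Q0. Q0=[P1] Q1=[P2,P3,P4] Q2=[]
t=15-17: P1@Q0 runs 2, rem=3, I/O yield, promote→Q0. Q0=[P1] Q1=[P2,P3,P4] Q2=[]
t=17-19: P1@Q0 runs 2, rem=1, I/O yield, promote→Q0. Q0=[P1] Q1=[P2,P3,P4] Q2=[]
t=19-20: P1@Q0 runs 1, rem=0, completes. Q0=[] Q1=[P2,P3,P4] Q2=[]
t=20-25: P2@Q1 runs 5, rem=0, completes. Q0=[] Q1=[P3,P4] Q2=[]
t=25-31: P3@Q1 runs 6, rem=3, quantum used, demote→Q2. Q0=[] Q1=[P4] Q2=[P3]
t=31-37: P4@Q1 runs 6, rem=2, quantum used, demote→Q2. Q0=[] Q1=[] Q2=[P3,P4]
t=37-40: P3@Q2 runs 3, rem=0, completes. Q0=[] Q1=[] Q2=[P4]
t=40-42: P4@Q2 runs 2, rem=0, completes. Q0=[] Q1=[] Q2=[]

Answer: P1(0-2) P2(2-5) P3(5-8) P4(8-11) P1(11-13) P1(13-15) P1(15-17) P1(17-19) P1(19-20) P2(20-25) P3(25-31) P4(31-37) P3(37-40) P4(40-42)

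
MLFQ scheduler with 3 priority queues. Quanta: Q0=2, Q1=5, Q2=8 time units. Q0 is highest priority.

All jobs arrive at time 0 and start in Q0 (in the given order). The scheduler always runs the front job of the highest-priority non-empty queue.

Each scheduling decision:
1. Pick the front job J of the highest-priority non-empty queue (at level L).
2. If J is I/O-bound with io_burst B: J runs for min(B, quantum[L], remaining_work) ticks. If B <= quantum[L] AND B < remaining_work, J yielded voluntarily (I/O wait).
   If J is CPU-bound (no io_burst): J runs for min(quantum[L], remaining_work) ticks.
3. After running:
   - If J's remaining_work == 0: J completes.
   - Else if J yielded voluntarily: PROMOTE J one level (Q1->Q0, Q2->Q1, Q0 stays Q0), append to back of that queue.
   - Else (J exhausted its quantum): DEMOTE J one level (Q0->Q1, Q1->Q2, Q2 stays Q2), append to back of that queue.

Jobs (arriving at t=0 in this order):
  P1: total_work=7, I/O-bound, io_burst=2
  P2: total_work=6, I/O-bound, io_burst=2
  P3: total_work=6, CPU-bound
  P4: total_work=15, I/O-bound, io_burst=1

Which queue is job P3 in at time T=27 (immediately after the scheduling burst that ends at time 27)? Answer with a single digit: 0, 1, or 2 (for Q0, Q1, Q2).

t=0-2: P1@Q0 runs 2, rem=5, I/O yield, promote→Q0. Q0=[P2,P3,P4,P1] Q1=[] Q2=[]
t=2-4: P2@Q0 runs 2, rem=4, I/O yield, promote→Q0. Q0=[P3,P4,P1,P2] Q1=[] Q2=[]
t=4-6: P3@Q0 runs 2, rem=4, quantum used, demote→Q1. Q0=[P4,P1,P2] Q1=[P3] Q2=[]
t=6-7: P4@Q0 runs 1, rem=14, I/O yield, promote→Q0. Q0=[P1,P2,P4] Q1=[P3] Q2=[]
t=7-9: P1@Q0 runs 2, rem=3, I/O yield, promote→Q0. Q0=[P2,P4,P1] Q1=[P3] Q2=[]
t=9-11: P2@Q0 runs 2, rem=2, I/O yield, promote→Q0. Q0=[P4,P1,P2] Q1=[P3] Q2=[]
t=11-12: P4@Q0 runs 1, rem=13, I/O yield, promote→Q0. Q0=[P1,P2,P4] Q1=[P3] Q2=[]
t=12-14: P1@Q0 runs 2, rem=1, I/O yield, promote→Q0. Q0=[P2,P4,P1] Q1=[P3] Q2=[]
t=14-16: P2@Q0 runs 2, rem=0, completes. Q0=[P4,P1] Q1=[P3] Q2=[]
t=16-17: P4@Q0 runs 1, rem=12, I/O yield, promote→Q0. Q0=[P1,P4] Q1=[P3] Q2=[]
t=17-18: P1@Q0 runs 1, rem=0, completes. Q0=[P4] Q1=[P3] Q2=[]
t=18-19: P4@Q0 runs 1, rem=11, I/O yield, promote→Q0. Q0=[P4] Q1=[P3] Q2=[]
t=19-20: P4@Q0 runs 1, rem=10, I/O yield, promote→Q0. Q0=[P4] Q1=[P3] Q2=[]
t=20-21: P4@Q0 runs 1, rem=9, I/O yield, promote→Q0. Q0=[P4] Q1=[P3] Q2=[]
t=21-22: P4@Q0 runs 1, rem=8, I/O yield, promote→Q0. Q0=[P4] Q1=[P3] Q2=[]
t=22-23: P4@Q0 runs 1, rem=7, I/O yield, promote→Q0. Q0=[P4] Q1=[P3] Q2=[]
t=23-24: P4@Q0 runs 1, rem=6, I/O yield, promote→Q0. Q0=[P4] Q1=[P3] Q2=[]
t=24-25: P4@Q0 runs 1, rem=5, I/O yield, promote→Q0. Q0=[P4] Q1=[P3] Q2=[]
t=25-26: P4@Q0 runs 1, rem=4, I/O yield, promote→Q0. Q0=[P4] Q1=[P3] Q2=[]
t=26-27: P4@Q0 runs 1, rem=3, I/O yield, promote→Q0. Q0=[P4] Q1=[P3] Q2=[]
t=27-28: P4@Q0 runs 1, rem=2, I/O yield, promote→Q0. Q0=[P4] Q1=[P3] Q2=[]
t=28-29: P4@Q0 runs 1, rem=1, I/O yield, promote→Q0. Q0=[P4] Q1=[P3] Q2=[]
t=29-30: P4@Q0 runs 1, rem=0, completes. Q0=[] Q1=[P3] Q2=[]
t=30-34: P3@Q1 runs 4, rem=0, completes. Q0=[] Q1=[] Q2=[]

Answer: 1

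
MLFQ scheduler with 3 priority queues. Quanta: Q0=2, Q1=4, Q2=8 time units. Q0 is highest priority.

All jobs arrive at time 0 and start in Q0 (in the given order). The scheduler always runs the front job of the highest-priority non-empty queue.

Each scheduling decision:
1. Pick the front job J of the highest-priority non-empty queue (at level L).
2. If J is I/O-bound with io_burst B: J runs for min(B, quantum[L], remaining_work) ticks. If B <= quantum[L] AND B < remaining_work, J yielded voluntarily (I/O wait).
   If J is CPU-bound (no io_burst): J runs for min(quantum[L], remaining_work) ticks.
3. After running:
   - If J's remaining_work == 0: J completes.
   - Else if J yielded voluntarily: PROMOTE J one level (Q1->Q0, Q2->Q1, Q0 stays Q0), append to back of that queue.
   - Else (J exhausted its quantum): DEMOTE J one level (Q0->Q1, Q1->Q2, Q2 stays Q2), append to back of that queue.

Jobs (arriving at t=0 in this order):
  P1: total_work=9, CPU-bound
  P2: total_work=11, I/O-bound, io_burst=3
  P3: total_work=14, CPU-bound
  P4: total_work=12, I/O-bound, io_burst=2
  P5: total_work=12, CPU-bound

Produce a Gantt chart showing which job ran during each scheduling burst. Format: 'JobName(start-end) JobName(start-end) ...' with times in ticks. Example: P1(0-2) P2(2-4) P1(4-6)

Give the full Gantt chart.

t=0-2: P1@Q0 runs 2, rem=7, quantum used, demote→Q1. Q0=[P2,P3,P4,P5] Q1=[P1] Q2=[]
t=2-4: P2@Q0 runs 2, rem=9, quantum used, demote→Q1. Q0=[P3,P4,P5] Q1=[P1,P2] Q2=[]
t=4-6: P3@Q0 runs 2, rem=12, quantum used, demote→Q1. Q0=[P4,P5] Q1=[P1,P2,P3] Q2=[]
t=6-8: P4@Q0 runs 2, rem=10, I/O yield, promote→Q0. Q0=[P5,P4] Q1=[P1,P2,P3] Q2=[]
t=8-10: P5@Q0 runs 2, rem=10, quantum used, demote→Q1. Q0=[P4] Q1=[P1,P2,P3,P5] Q2=[]
t=10-12: P4@Q0 runs 2, rem=8, I/O yield, promote→Q0. Q0=[P4] Q1=[P1,P2,P3,P5] Q2=[]
t=12-14: P4@Q0 runs 2, rem=6, I/O yield, promote→Q0. Q0=[P4] Q1=[P1,P2,P3,P5] Q2=[]
t=14-16: P4@Q0 runs 2, rem=4, I/O yield, promote→Q0. Q0=[P4] Q1=[P1,P2,P3,P5] Q2=[]
t=16-18: P4@Q0 runs 2, rem=2, I/O yield, promote→Q0. Q0=[P4] Q1=[P1,P2,P3,P5] Q2=[]
t=18-20: P4@Q0 runs 2, rem=0, completes. Q0=[] Q1=[P1,P2,P3,P5] Q2=[]
t=20-24: P1@Q1 runs 4, rem=3, quantum used, demote→Q2. Q0=[] Q1=[P2,P3,P5] Q2=[P1]
t=24-27: P2@Q1 runs 3, rem=6, I/O yield, promote→Q0. Q0=[P2] Q1=[P3,P5] Q2=[P1]
t=27-29: P2@Q0 runs 2, rem=4, quantum used, demote→Q1. Q0=[] Q1=[P3,P5,P2] Q2=[P1]
t=29-33: P3@Q1 runs 4, rem=8, quantum used, demote→Q2. Q0=[] Q1=[P5,P2] Q2=[P1,P3]
t=33-37: P5@Q1 runs 4, rem=6, quantum used, demote→Q2. Q0=[] Q1=[P2] Q2=[P1,P3,P5]
t=37-40: P2@Q1 runs 3, rem=1, I/O yield, promote→Q0. Q0=[P2] Q1=[] Q2=[P1,P3,P5]
t=40-41: P2@Q0 runs 1, rem=0, completes. Q0=[] Q1=[] Q2=[P1,P3,P5]
t=41-44: P1@Q2 runs 3, rem=0, completes. Q0=[] Q1=[] Q2=[P3,P5]
t=44-52: P3@Q2 runs 8, rem=0, completes. Q0=[] Q1=[] Q2=[P5]
t=52-58: P5@Q2 runs 6, rem=0, completes. Q0=[] Q1=[] Q2=[]

Answer: P1(0-2) P2(2-4) P3(4-6) P4(6-8) P5(8-10) P4(10-12) P4(12-14) P4(14-16) P4(16-18) P4(18-20) P1(20-24) P2(24-27) P2(27-29) P3(29-33) P5(33-37) P2(37-40) P2(40-41) P1(41-44) P3(44-52) P5(52-58)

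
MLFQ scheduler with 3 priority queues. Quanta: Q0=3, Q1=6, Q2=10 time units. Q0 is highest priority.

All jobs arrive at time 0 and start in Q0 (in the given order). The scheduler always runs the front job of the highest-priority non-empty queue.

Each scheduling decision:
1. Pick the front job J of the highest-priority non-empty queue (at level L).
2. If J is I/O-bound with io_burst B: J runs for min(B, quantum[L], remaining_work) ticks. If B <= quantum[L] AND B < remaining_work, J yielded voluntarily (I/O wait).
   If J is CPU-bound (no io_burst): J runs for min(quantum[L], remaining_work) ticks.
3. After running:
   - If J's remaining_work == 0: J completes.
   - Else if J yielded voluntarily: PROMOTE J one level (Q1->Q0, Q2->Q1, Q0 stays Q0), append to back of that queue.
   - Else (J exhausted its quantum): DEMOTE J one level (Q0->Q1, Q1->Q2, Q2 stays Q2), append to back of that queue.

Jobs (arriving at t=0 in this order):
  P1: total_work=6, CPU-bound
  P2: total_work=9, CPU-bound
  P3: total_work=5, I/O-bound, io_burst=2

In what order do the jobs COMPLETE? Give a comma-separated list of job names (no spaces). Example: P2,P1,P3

Answer: P3,P1,P2

Derivation:
t=0-3: P1@Q0 runs 3, rem=3, quantum used, demote→Q1. Q0=[P2,P3] Q1=[P1] Q2=[]
t=3-6: P2@Q0 runs 3, rem=6, quantum used, demote→Q1. Q0=[P3] Q1=[P1,P2] Q2=[]
t=6-8: P3@Q0 runs 2, rem=3, I/O yield, promote→Q0. Q0=[P3] Q1=[P1,P2] Q2=[]
t=8-10: P3@Q0 runs 2, rem=1, I/O yield, promote→Q0. Q0=[P3] Q1=[P1,P2] Q2=[]
t=10-11: P3@Q0 runs 1, rem=0, completes. Q0=[] Q1=[P1,P2] Q2=[]
t=11-14: P1@Q1 runs 3, rem=0, completes. Q0=[] Q1=[P2] Q2=[]
t=14-20: P2@Q1 runs 6, rem=0, completes. Q0=[] Q1=[] Q2=[]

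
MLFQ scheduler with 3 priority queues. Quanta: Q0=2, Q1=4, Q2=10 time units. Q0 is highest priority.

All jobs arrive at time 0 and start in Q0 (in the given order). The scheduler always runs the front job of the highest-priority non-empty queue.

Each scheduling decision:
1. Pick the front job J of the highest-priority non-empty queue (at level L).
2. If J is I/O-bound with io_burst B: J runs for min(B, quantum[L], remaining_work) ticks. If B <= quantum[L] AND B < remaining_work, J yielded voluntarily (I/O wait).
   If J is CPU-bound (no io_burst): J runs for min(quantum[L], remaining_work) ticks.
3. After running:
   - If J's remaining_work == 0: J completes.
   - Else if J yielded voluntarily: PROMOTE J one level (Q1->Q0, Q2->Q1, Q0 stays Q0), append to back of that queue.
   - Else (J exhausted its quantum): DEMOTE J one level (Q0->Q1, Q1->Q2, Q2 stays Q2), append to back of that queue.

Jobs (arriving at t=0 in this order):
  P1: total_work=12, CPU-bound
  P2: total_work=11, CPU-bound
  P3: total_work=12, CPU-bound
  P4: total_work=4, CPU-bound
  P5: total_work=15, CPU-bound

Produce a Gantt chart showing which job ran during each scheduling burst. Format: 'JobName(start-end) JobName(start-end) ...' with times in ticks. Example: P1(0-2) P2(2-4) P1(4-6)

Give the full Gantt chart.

Answer: P1(0-2) P2(2-4) P3(4-6) P4(6-8) P5(8-10) P1(10-14) P2(14-18) P3(18-22) P4(22-24) P5(24-28) P1(28-34) P2(34-39) P3(39-45) P5(45-54)

Derivation:
t=0-2: P1@Q0 runs 2, rem=10, quantum used, demote→Q1. Q0=[P2,P3,P4,P5] Q1=[P1] Q2=[]
t=2-4: P2@Q0 runs 2, rem=9, quantum used, demote→Q1. Q0=[P3,P4,P5] Q1=[P1,P2] Q2=[]
t=4-6: P3@Q0 runs 2, rem=10, quantum used, demote→Q1. Q0=[P4,P5] Q1=[P1,P2,P3] Q2=[]
t=6-8: P4@Q0 runs 2, rem=2, quantum used, demote→Q1. Q0=[P5] Q1=[P1,P2,P3,P4] Q2=[]
t=8-10: P5@Q0 runs 2, rem=13, quantum used, demote→Q1. Q0=[] Q1=[P1,P2,P3,P4,P5] Q2=[]
t=10-14: P1@Q1 runs 4, rem=6, quantum used, demote→Q2. Q0=[] Q1=[P2,P3,P4,P5] Q2=[P1]
t=14-18: P2@Q1 runs 4, rem=5, quantum used, demote→Q2. Q0=[] Q1=[P3,P4,P5] Q2=[P1,P2]
t=18-22: P3@Q1 runs 4, rem=6, quantum used, demote→Q2. Q0=[] Q1=[P4,P5] Q2=[P1,P2,P3]
t=22-24: P4@Q1 runs 2, rem=0, completes. Q0=[] Q1=[P5] Q2=[P1,P2,P3]
t=24-28: P5@Q1 runs 4, rem=9, quantum used, demote→Q2. Q0=[] Q1=[] Q2=[P1,P2,P3,P5]
t=28-34: P1@Q2 runs 6, rem=0, completes. Q0=[] Q1=[] Q2=[P2,P3,P5]
t=34-39: P2@Q2 runs 5, rem=0, completes. Q0=[] Q1=[] Q2=[P3,P5]
t=39-45: P3@Q2 runs 6, rem=0, completes. Q0=[] Q1=[] Q2=[P5]
t=45-54: P5@Q2 runs 9, rem=0, completes. Q0=[] Q1=[] Q2=[]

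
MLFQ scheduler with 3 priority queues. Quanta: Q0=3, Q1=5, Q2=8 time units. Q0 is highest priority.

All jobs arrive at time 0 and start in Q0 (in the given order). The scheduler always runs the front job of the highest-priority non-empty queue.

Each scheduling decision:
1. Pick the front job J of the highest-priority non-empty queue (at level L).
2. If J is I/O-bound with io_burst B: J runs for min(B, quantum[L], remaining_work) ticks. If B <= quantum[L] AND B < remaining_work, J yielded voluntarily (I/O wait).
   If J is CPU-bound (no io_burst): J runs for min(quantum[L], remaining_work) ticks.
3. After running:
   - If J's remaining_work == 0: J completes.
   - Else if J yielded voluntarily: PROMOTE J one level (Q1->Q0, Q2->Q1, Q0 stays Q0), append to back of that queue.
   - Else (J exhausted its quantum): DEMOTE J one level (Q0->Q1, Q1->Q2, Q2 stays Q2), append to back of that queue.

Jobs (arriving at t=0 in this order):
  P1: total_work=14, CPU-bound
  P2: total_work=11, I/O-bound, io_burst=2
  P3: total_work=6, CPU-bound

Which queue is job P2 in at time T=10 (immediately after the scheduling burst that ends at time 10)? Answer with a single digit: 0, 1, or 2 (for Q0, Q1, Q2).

t=0-3: P1@Q0 runs 3, rem=11, quantum used, demote→Q1. Q0=[P2,P3] Q1=[P1] Q2=[]
t=3-5: P2@Q0 runs 2, rem=9, I/O yield, promote→Q0. Q0=[P3,P2] Q1=[P1] Q2=[]
t=5-8: P3@Q0 runs 3, rem=3, quantum used, demote→Q1. Q0=[P2] Q1=[P1,P3] Q2=[]
t=8-10: P2@Q0 runs 2, rem=7, I/O yield, promote→Q0. Q0=[P2] Q1=[P1,P3] Q2=[]
t=10-12: P2@Q0 runs 2, rem=5, I/O yield, promote→Q0. Q0=[P2] Q1=[P1,P3] Q2=[]
t=12-14: P2@Q0 runs 2, rem=3, I/O yield, promote→Q0. Q0=[P2] Q1=[P1,P3] Q2=[]
t=14-16: P2@Q0 runs 2, rem=1, I/O yield, promote→Q0. Q0=[P2] Q1=[P1,P3] Q2=[]
t=16-17: P2@Q0 runs 1, rem=0, completes. Q0=[] Q1=[P1,P3] Q2=[]
t=17-22: P1@Q1 runs 5, rem=6, quantum used, demote→Q2. Q0=[] Q1=[P3] Q2=[P1]
t=22-25: P3@Q1 runs 3, rem=0, completes. Q0=[] Q1=[] Q2=[P1]
t=25-31: P1@Q2 runs 6, rem=0, completes. Q0=[] Q1=[] Q2=[]

Answer: 0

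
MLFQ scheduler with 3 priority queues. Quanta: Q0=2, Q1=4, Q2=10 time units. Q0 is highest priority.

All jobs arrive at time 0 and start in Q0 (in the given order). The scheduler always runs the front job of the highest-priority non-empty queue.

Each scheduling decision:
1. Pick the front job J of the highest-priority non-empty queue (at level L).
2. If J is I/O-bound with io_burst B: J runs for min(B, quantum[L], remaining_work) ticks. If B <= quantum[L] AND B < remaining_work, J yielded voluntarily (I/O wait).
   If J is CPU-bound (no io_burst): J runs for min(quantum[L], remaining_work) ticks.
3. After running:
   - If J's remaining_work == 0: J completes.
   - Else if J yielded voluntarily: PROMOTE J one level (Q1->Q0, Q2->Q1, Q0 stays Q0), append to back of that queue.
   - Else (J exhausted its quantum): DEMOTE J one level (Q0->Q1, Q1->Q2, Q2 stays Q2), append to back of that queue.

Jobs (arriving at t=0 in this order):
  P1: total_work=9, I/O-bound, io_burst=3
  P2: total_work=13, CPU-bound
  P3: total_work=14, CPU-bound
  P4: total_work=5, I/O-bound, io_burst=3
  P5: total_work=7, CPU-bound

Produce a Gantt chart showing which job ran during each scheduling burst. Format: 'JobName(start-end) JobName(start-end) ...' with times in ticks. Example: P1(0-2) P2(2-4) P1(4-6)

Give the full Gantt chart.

Answer: P1(0-2) P2(2-4) P3(4-6) P4(6-8) P5(8-10) P1(10-13) P1(13-15) P2(15-19) P3(19-23) P4(23-26) P5(26-30) P1(30-32) P2(32-39) P3(39-47) P5(47-48)

Derivation:
t=0-2: P1@Q0 runs 2, rem=7, quantum used, demote→Q1. Q0=[P2,P3,P4,P5] Q1=[P1] Q2=[]
t=2-4: P2@Q0 runs 2, rem=11, quantum used, demote→Q1. Q0=[P3,P4,P5] Q1=[P1,P2] Q2=[]
t=4-6: P3@Q0 runs 2, rem=12, quantum used, demote→Q1. Q0=[P4,P5] Q1=[P1,P2,P3] Q2=[]
t=6-8: P4@Q0 runs 2, rem=3, quantum used, demote→Q1. Q0=[P5] Q1=[P1,P2,P3,P4] Q2=[]
t=8-10: P5@Q0 runs 2, rem=5, quantum used, demote→Q1. Q0=[] Q1=[P1,P2,P3,P4,P5] Q2=[]
t=10-13: P1@Q1 runs 3, rem=4, I/O yield, promote→Q0. Q0=[P1] Q1=[P2,P3,P4,P5] Q2=[]
t=13-15: P1@Q0 runs 2, rem=2, quantum used, demote→Q1. Q0=[] Q1=[P2,P3,P4,P5,P1] Q2=[]
t=15-19: P2@Q1 runs 4, rem=7, quantum used, demote→Q2. Q0=[] Q1=[P3,P4,P5,P1] Q2=[P2]
t=19-23: P3@Q1 runs 4, rem=8, quantum used, demote→Q2. Q0=[] Q1=[P4,P5,P1] Q2=[P2,P3]
t=23-26: P4@Q1 runs 3, rem=0, completes. Q0=[] Q1=[P5,P1] Q2=[P2,P3]
t=26-30: P5@Q1 runs 4, rem=1, quantum used, demote→Q2. Q0=[] Q1=[P1] Q2=[P2,P3,P5]
t=30-32: P1@Q1 runs 2, rem=0, completes. Q0=[] Q1=[] Q2=[P2,P3,P5]
t=32-39: P2@Q2 runs 7, rem=0, completes. Q0=[] Q1=[] Q2=[P3,P5]
t=39-47: P3@Q2 runs 8, rem=0, completes. Q0=[] Q1=[] Q2=[P5]
t=47-48: P5@Q2 runs 1, rem=0, completes. Q0=[] Q1=[] Q2=[]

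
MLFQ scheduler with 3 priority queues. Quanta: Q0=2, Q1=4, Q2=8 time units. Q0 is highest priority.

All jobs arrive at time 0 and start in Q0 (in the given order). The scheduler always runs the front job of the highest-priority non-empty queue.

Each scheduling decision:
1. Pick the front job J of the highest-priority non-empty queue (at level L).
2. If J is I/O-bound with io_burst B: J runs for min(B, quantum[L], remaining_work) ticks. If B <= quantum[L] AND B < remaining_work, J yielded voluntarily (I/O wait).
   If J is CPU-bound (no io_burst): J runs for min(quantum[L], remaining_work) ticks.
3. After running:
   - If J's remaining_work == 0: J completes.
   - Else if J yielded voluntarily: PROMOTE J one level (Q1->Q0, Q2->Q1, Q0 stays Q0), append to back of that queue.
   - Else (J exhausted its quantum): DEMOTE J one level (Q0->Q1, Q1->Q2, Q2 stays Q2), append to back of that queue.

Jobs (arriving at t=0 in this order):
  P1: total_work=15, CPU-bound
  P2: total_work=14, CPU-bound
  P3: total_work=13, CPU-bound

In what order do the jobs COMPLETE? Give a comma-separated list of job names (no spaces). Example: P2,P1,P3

Answer: P2,P3,P1

Derivation:
t=0-2: P1@Q0 runs 2, rem=13, quantum used, demote→Q1. Q0=[P2,P3] Q1=[P1] Q2=[]
t=2-4: P2@Q0 runs 2, rem=12, quantum used, demote→Q1. Q0=[P3] Q1=[P1,P2] Q2=[]
t=4-6: P3@Q0 runs 2, rem=11, quantum used, demote→Q1. Q0=[] Q1=[P1,P2,P3] Q2=[]
t=6-10: P1@Q1 runs 4, rem=9, quantum used, demote→Q2. Q0=[] Q1=[P2,P3] Q2=[P1]
t=10-14: P2@Q1 runs 4, rem=8, quantum used, demote→Q2. Q0=[] Q1=[P3] Q2=[P1,P2]
t=14-18: P3@Q1 runs 4, rem=7, quantum used, demote→Q2. Q0=[] Q1=[] Q2=[P1,P2,P3]
t=18-26: P1@Q2 runs 8, rem=1, quantum used, demote→Q2. Q0=[] Q1=[] Q2=[P2,P3,P1]
t=26-34: P2@Q2 runs 8, rem=0, completes. Q0=[] Q1=[] Q2=[P3,P1]
t=34-41: P3@Q2 runs 7, rem=0, completes. Q0=[] Q1=[] Q2=[P1]
t=41-42: P1@Q2 runs 1, rem=0, completes. Q0=[] Q1=[] Q2=[]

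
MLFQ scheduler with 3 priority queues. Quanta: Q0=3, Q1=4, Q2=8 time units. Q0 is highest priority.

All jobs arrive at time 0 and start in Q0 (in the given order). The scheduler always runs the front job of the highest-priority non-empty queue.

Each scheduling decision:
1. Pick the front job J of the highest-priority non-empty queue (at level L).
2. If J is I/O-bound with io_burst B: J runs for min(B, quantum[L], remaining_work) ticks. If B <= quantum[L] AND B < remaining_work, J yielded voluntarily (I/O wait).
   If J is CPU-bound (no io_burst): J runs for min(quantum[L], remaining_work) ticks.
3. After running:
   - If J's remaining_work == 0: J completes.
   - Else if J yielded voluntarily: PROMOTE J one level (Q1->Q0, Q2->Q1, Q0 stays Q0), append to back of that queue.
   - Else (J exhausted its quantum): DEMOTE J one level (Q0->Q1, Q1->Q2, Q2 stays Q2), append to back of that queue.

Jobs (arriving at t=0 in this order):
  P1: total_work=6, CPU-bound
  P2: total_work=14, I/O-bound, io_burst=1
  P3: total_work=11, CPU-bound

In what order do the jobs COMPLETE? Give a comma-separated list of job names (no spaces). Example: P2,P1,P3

Answer: P2,P1,P3

Derivation:
t=0-3: P1@Q0 runs 3, rem=3, quantum used, demote→Q1. Q0=[P2,P3] Q1=[P1] Q2=[]
t=3-4: P2@Q0 runs 1, rem=13, I/O yield, promote→Q0. Q0=[P3,P2] Q1=[P1] Q2=[]
t=4-7: P3@Q0 runs 3, rem=8, quantum used, demote→Q1. Q0=[P2] Q1=[P1,P3] Q2=[]
t=7-8: P2@Q0 runs 1, rem=12, I/O yield, promote→Q0. Q0=[P2] Q1=[P1,P3] Q2=[]
t=8-9: P2@Q0 runs 1, rem=11, I/O yield, promote→Q0. Q0=[P2] Q1=[P1,P3] Q2=[]
t=9-10: P2@Q0 runs 1, rem=10, I/O yield, promote→Q0. Q0=[P2] Q1=[P1,P3] Q2=[]
t=10-11: P2@Q0 runs 1, rem=9, I/O yield, promote→Q0. Q0=[P2] Q1=[P1,P3] Q2=[]
t=11-12: P2@Q0 runs 1, rem=8, I/O yield, promote→Q0. Q0=[P2] Q1=[P1,P3] Q2=[]
t=12-13: P2@Q0 runs 1, rem=7, I/O yield, promote→Q0. Q0=[P2] Q1=[P1,P3] Q2=[]
t=13-14: P2@Q0 runs 1, rem=6, I/O yield, promote→Q0. Q0=[P2] Q1=[P1,P3] Q2=[]
t=14-15: P2@Q0 runs 1, rem=5, I/O yield, promote→Q0. Q0=[P2] Q1=[P1,P3] Q2=[]
t=15-16: P2@Q0 runs 1, rem=4, I/O yield, promote→Q0. Q0=[P2] Q1=[P1,P3] Q2=[]
t=16-17: P2@Q0 runs 1, rem=3, I/O yield, promote→Q0. Q0=[P2] Q1=[P1,P3] Q2=[]
t=17-18: P2@Q0 runs 1, rem=2, I/O yield, promote→Q0. Q0=[P2] Q1=[P1,P3] Q2=[]
t=18-19: P2@Q0 runs 1, rem=1, I/O yield, promote→Q0. Q0=[P2] Q1=[P1,P3] Q2=[]
t=19-20: P2@Q0 runs 1, rem=0, completes. Q0=[] Q1=[P1,P3] Q2=[]
t=20-23: P1@Q1 runs 3, rem=0, completes. Q0=[] Q1=[P3] Q2=[]
t=23-27: P3@Q1 runs 4, rem=4, quantum used, demote→Q2. Q0=[] Q1=[] Q2=[P3]
t=27-31: P3@Q2 runs 4, rem=0, completes. Q0=[] Q1=[] Q2=[]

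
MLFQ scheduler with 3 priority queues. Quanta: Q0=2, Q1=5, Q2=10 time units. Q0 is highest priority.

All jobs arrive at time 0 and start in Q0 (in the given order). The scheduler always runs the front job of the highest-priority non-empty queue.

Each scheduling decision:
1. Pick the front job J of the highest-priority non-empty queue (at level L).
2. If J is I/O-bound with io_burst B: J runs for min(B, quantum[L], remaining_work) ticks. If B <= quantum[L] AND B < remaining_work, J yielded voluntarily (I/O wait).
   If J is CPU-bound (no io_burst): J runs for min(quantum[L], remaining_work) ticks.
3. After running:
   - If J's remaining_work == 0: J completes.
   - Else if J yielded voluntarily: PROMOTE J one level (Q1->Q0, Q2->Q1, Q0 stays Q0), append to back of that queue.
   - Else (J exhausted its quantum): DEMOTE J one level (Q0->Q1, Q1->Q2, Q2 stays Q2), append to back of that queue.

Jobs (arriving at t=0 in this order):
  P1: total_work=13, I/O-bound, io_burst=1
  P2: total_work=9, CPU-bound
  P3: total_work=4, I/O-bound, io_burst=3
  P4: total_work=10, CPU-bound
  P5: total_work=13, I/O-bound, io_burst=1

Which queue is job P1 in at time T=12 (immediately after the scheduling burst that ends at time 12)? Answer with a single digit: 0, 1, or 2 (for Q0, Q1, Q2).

t=0-1: P1@Q0 runs 1, rem=12, I/O yield, promote→Q0. Q0=[P2,P3,P4,P5,P1] Q1=[] Q2=[]
t=1-3: P2@Q0 runs 2, rem=7, quantum used, demote→Q1. Q0=[P3,P4,P5,P1] Q1=[P2] Q2=[]
t=3-5: P3@Q0 runs 2, rem=2, quantum used, demote→Q1. Q0=[P4,P5,P1] Q1=[P2,P3] Q2=[]
t=5-7: P4@Q0 runs 2, rem=8, quantum used, demote→Q1. Q0=[P5,P1] Q1=[P2,P3,P4] Q2=[]
t=7-8: P5@Q0 runs 1, rem=12, I/O yield, promote→Q0. Q0=[P1,P5] Q1=[P2,P3,P4] Q2=[]
t=8-9: P1@Q0 runs 1, rem=11, I/O yield, promote→Q0. Q0=[P5,P1] Q1=[P2,P3,P4] Q2=[]
t=9-10: P5@Q0 runs 1, rem=11, I/O yield, promote→Q0. Q0=[P1,P5] Q1=[P2,P3,P4] Q2=[]
t=10-11: P1@Q0 runs 1, rem=10, I/O yield, promote→Q0. Q0=[P5,P1] Q1=[P2,P3,P4] Q2=[]
t=11-12: P5@Q0 runs 1, rem=10, I/O yield, promote→Q0. Q0=[P1,P5] Q1=[P2,P3,P4] Q2=[]
t=12-13: P1@Q0 runs 1, rem=9, I/O yield, promote→Q0. Q0=[P5,P1] Q1=[P2,P3,P4] Q2=[]
t=13-14: P5@Q0 runs 1, rem=9, I/O yield, promote→Q0. Q0=[P1,P5] Q1=[P2,P3,P4] Q2=[]
t=14-15: P1@Q0 runs 1, rem=8, I/O yield, promote→Q0. Q0=[P5,P1] Q1=[P2,P3,P4] Q2=[]
t=15-16: P5@Q0 runs 1, rem=8, I/O yield, promote→Q0. Q0=[P1,P5] Q1=[P2,P3,P4] Q2=[]
t=16-17: P1@Q0 runs 1, rem=7, I/O yield, promote→Q0. Q0=[P5,P1] Q1=[P2,P3,P4] Q2=[]
t=17-18: P5@Q0 runs 1, rem=7, I/O yield, promote→Q0. Q0=[P1,P5] Q1=[P2,P3,P4] Q2=[]
t=18-19: P1@Q0 runs 1, rem=6, I/O yield, promote→Q0. Q0=[P5,P1] Q1=[P2,P3,P4] Q2=[]
t=19-20: P5@Q0 runs 1, rem=6, I/O yield, promote→Q0. Q0=[P1,P5] Q1=[P2,P3,P4] Q2=[]
t=20-21: P1@Q0 runs 1, rem=5, I/O yield, promote→Q0. Q0=[P5,P1] Q1=[P2,P3,P4] Q2=[]
t=21-22: P5@Q0 runs 1, rem=5, I/O yield, promote→Q0. Q0=[P1,P5] Q1=[P2,P3,P4] Q2=[]
t=22-23: P1@Q0 runs 1, rem=4, I/O yield, promote→Q0. Q0=[P5,P1] Q1=[P2,P3,P4] Q2=[]
t=23-24: P5@Q0 runs 1, rem=4, I/O yield, promote→Q0. Q0=[P1,P5] Q1=[P2,P3,P4] Q2=[]
t=24-25: P1@Q0 runs 1, rem=3, I/O yield, promote→Q0. Q0=[P5,P1] Q1=[P2,P3,P4] Q2=[]
t=25-26: P5@Q0 runs 1, rem=3, I/O yield, promote→Q0. Q0=[P1,P5] Q1=[P2,P3,P4] Q2=[]
t=26-27: P1@Q0 runs 1, rem=2, I/O yield, promote→Q0. Q0=[P5,P1] Q1=[P2,P3,P4] Q2=[]
t=27-28: P5@Q0 runs 1, rem=2, I/O yield, promote→Q0. Q0=[P1,P5] Q1=[P2,P3,P4] Q2=[]
t=28-29: P1@Q0 runs 1, rem=1, I/O yield, promote→Q0. Q0=[P5,P1] Q1=[P2,P3,P4] Q2=[]
t=29-30: P5@Q0 runs 1, rem=1, I/O yield, promote→Q0. Q0=[P1,P5] Q1=[P2,P3,P4] Q2=[]
t=30-31: P1@Q0 runs 1, rem=0, completes. Q0=[P5] Q1=[P2,P3,P4] Q2=[]
t=31-32: P5@Q0 runs 1, rem=0, completes. Q0=[] Q1=[P2,P3,P4] Q2=[]
t=32-37: P2@Q1 runs 5, rem=2, quantum used, demote→Q2. Q0=[] Q1=[P3,P4] Q2=[P2]
t=37-39: P3@Q1 runs 2, rem=0, completes. Q0=[] Q1=[P4] Q2=[P2]
t=39-44: P4@Q1 runs 5, rem=3, quantum used, demote→Q2. Q0=[] Q1=[] Q2=[P2,P4]
t=44-46: P2@Q2 runs 2, rem=0, completes. Q0=[] Q1=[] Q2=[P4]
t=46-49: P4@Q2 runs 3, rem=0, completes. Q0=[] Q1=[] Q2=[]

Answer: 0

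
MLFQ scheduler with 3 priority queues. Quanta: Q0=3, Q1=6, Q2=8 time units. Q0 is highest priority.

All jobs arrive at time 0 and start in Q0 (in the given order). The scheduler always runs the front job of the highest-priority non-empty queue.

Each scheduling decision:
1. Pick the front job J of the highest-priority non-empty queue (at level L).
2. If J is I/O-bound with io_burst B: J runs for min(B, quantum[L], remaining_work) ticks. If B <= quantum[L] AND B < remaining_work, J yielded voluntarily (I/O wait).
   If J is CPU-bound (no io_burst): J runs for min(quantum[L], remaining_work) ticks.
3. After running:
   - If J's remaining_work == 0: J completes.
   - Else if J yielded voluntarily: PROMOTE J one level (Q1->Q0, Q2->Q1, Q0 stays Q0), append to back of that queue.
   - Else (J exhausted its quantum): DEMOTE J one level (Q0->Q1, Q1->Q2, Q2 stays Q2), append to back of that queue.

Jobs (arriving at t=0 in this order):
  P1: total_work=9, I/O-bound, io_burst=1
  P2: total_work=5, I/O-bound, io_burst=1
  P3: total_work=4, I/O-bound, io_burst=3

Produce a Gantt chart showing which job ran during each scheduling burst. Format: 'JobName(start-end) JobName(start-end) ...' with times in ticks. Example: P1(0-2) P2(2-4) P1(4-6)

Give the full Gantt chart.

t=0-1: P1@Q0 runs 1, rem=8, I/O yield, promote→Q0. Q0=[P2,P3,P1] Q1=[] Q2=[]
t=1-2: P2@Q0 runs 1, rem=4, I/O yield, promote→Q0. Q0=[P3,P1,P2] Q1=[] Q2=[]
t=2-5: P3@Q0 runs 3, rem=1, I/O yield, promote→Q0. Q0=[P1,P2,P3] Q1=[] Q2=[]
t=5-6: P1@Q0 runs 1, rem=7, I/O yield, promote→Q0. Q0=[P2,P3,P1] Q1=[] Q2=[]
t=6-7: P2@Q0 runs 1, rem=3, I/O yield, promote→Q0. Q0=[P3,P1,P2] Q1=[] Q2=[]
t=7-8: P3@Q0 runs 1, rem=0, completes. Q0=[P1,P2] Q1=[] Q2=[]
t=8-9: P1@Q0 runs 1, rem=6, I/O yield, promote→Q0. Q0=[P2,P1] Q1=[] Q2=[]
t=9-10: P2@Q0 runs 1, rem=2, I/O yield, promote→Q0. Q0=[P1,P2] Q1=[] Q2=[]
t=10-11: P1@Q0 runs 1, rem=5, I/O yield, promote→Q0. Q0=[P2,P1] Q1=[] Q2=[]
t=11-12: P2@Q0 runs 1, rem=1, I/O yield, promote→Q0. Q0=[P1,P2] Q1=[] Q2=[]
t=12-13: P1@Q0 runs 1, rem=4, I/O yield, promote→Q0. Q0=[P2,P1] Q1=[] Q2=[]
t=13-14: P2@Q0 runs 1, rem=0, completes. Q0=[P1] Q1=[] Q2=[]
t=14-15: P1@Q0 runs 1, rem=3, I/O yield, promote→Q0. Q0=[P1] Q1=[] Q2=[]
t=15-16: P1@Q0 runs 1, rem=2, I/O yield, promote→Q0. Q0=[P1] Q1=[] Q2=[]
t=16-17: P1@Q0 runs 1, rem=1, I/O yield, promote→Q0. Q0=[P1] Q1=[] Q2=[]
t=17-18: P1@Q0 runs 1, rem=0, completes. Q0=[] Q1=[] Q2=[]

Answer: P1(0-1) P2(1-2) P3(2-5) P1(5-6) P2(6-7) P3(7-8) P1(8-9) P2(9-10) P1(10-11) P2(11-12) P1(12-13) P2(13-14) P1(14-15) P1(15-16) P1(16-17) P1(17-18)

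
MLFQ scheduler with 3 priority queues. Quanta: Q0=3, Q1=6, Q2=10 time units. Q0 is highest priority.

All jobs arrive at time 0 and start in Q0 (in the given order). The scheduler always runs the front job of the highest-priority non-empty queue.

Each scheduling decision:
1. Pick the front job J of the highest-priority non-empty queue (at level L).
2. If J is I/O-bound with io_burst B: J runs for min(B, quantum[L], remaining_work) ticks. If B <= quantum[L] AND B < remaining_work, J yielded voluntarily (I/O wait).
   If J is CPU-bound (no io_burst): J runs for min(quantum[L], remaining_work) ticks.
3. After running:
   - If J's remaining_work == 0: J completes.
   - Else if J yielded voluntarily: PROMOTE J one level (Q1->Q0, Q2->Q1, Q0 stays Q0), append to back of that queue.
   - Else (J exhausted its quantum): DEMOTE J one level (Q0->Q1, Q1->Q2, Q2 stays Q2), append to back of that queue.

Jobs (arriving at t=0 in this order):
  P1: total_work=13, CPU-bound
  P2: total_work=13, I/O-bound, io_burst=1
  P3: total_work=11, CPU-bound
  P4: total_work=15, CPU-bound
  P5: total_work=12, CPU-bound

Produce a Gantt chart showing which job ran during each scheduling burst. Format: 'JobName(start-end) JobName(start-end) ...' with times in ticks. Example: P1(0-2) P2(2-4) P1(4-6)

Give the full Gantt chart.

Answer: P1(0-3) P2(3-4) P3(4-7) P4(7-10) P5(10-13) P2(13-14) P2(14-15) P2(15-16) P2(16-17) P2(17-18) P2(18-19) P2(19-20) P2(20-21) P2(21-22) P2(22-23) P2(23-24) P2(24-25) P1(25-31) P3(31-37) P4(37-43) P5(43-49) P1(49-53) P3(53-55) P4(55-61) P5(61-64)

Derivation:
t=0-3: P1@Q0 runs 3, rem=10, quantum used, demote→Q1. Q0=[P2,P3,P4,P5] Q1=[P1] Q2=[]
t=3-4: P2@Q0 runs 1, rem=12, I/O yield, promote→Q0. Q0=[P3,P4,P5,P2] Q1=[P1] Q2=[]
t=4-7: P3@Q0 runs 3, rem=8, quantum used, demote→Q1. Q0=[P4,P5,P2] Q1=[P1,P3] Q2=[]
t=7-10: P4@Q0 runs 3, rem=12, quantum used, demote→Q1. Q0=[P5,P2] Q1=[P1,P3,P4] Q2=[]
t=10-13: P5@Q0 runs 3, rem=9, quantum used, demote→Q1. Q0=[P2] Q1=[P1,P3,P4,P5] Q2=[]
t=13-14: P2@Q0 runs 1, rem=11, I/O yield, promote→Q0. Q0=[P2] Q1=[P1,P3,P4,P5] Q2=[]
t=14-15: P2@Q0 runs 1, rem=10, I/O yield, promote→Q0. Q0=[P2] Q1=[P1,P3,P4,P5] Q2=[]
t=15-16: P2@Q0 runs 1, rem=9, I/O yield, promote→Q0. Q0=[P2] Q1=[P1,P3,P4,P5] Q2=[]
t=16-17: P2@Q0 runs 1, rem=8, I/O yield, promote→Q0. Q0=[P2] Q1=[P1,P3,P4,P5] Q2=[]
t=17-18: P2@Q0 runs 1, rem=7, I/O yield, promote→Q0. Q0=[P2] Q1=[P1,P3,P4,P5] Q2=[]
t=18-19: P2@Q0 runs 1, rem=6, I/O yield, promote→Q0. Q0=[P2] Q1=[P1,P3,P4,P5] Q2=[]
t=19-20: P2@Q0 runs 1, rem=5, I/O yield, promote→Q0. Q0=[P2] Q1=[P1,P3,P4,P5] Q2=[]
t=20-21: P2@Q0 runs 1, rem=4, I/O yield, promote→Q0. Q0=[P2] Q1=[P1,P3,P4,P5] Q2=[]
t=21-22: P2@Q0 runs 1, rem=3, I/O yield, promote→Q0. Q0=[P2] Q1=[P1,P3,P4,P5] Q2=[]
t=22-23: P2@Q0 runs 1, rem=2, I/O yield, promote→Q0. Q0=[P2] Q1=[P1,P3,P4,P5] Q2=[]
t=23-24: P2@Q0 runs 1, rem=1, I/O yield, promote→Q0. Q0=[P2] Q1=[P1,P3,P4,P5] Q2=[]
t=24-25: P2@Q0 runs 1, rem=0, completes. Q0=[] Q1=[P1,P3,P4,P5] Q2=[]
t=25-31: P1@Q1 runs 6, rem=4, quantum used, demote→Q2. Q0=[] Q1=[P3,P4,P5] Q2=[P1]
t=31-37: P3@Q1 runs 6, rem=2, quantum used, demote→Q2. Q0=[] Q1=[P4,P5] Q2=[P1,P3]
t=37-43: P4@Q1 runs 6, rem=6, quantum used, demote→Q2. Q0=[] Q1=[P5] Q2=[P1,P3,P4]
t=43-49: P5@Q1 runs 6, rem=3, quantum used, demote→Q2. Q0=[] Q1=[] Q2=[P1,P3,P4,P5]
t=49-53: P1@Q2 runs 4, rem=0, completes. Q0=[] Q1=[] Q2=[P3,P4,P5]
t=53-55: P3@Q2 runs 2, rem=0, completes. Q0=[] Q1=[] Q2=[P4,P5]
t=55-61: P4@Q2 runs 6, rem=0, completes. Q0=[] Q1=[] Q2=[P5]
t=61-64: P5@Q2 runs 3, rem=0, completes. Q0=[] Q1=[] Q2=[]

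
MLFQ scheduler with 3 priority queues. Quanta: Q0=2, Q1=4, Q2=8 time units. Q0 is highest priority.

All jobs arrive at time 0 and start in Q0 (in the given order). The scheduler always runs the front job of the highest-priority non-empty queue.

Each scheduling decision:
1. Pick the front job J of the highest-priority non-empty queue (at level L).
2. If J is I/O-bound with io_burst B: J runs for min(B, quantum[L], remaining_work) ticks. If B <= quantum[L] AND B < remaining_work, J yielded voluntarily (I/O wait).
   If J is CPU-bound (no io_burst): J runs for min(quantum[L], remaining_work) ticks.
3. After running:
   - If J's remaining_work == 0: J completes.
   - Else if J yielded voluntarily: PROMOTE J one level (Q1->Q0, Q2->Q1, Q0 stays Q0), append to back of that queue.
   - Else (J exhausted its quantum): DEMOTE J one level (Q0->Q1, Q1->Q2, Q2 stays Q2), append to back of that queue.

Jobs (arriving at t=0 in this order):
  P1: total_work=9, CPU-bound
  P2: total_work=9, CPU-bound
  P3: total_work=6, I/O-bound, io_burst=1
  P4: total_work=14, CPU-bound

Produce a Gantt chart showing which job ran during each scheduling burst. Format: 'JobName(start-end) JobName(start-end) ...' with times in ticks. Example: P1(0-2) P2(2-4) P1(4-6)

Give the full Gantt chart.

Answer: P1(0-2) P2(2-4) P3(4-5) P4(5-7) P3(7-8) P3(8-9) P3(9-10) P3(10-11) P3(11-12) P1(12-16) P2(16-20) P4(20-24) P1(24-27) P2(27-30) P4(30-38)

Derivation:
t=0-2: P1@Q0 runs 2, rem=7, quantum used, demote→Q1. Q0=[P2,P3,P4] Q1=[P1] Q2=[]
t=2-4: P2@Q0 runs 2, rem=7, quantum used, demote→Q1. Q0=[P3,P4] Q1=[P1,P2] Q2=[]
t=4-5: P3@Q0 runs 1, rem=5, I/O yield, promote→Q0. Q0=[P4,P3] Q1=[P1,P2] Q2=[]
t=5-7: P4@Q0 runs 2, rem=12, quantum used, demote→Q1. Q0=[P3] Q1=[P1,P2,P4] Q2=[]
t=7-8: P3@Q0 runs 1, rem=4, I/O yield, promote→Q0. Q0=[P3] Q1=[P1,P2,P4] Q2=[]
t=8-9: P3@Q0 runs 1, rem=3, I/O yield, promote→Q0. Q0=[P3] Q1=[P1,P2,P4] Q2=[]
t=9-10: P3@Q0 runs 1, rem=2, I/O yield, promote→Q0. Q0=[P3] Q1=[P1,P2,P4] Q2=[]
t=10-11: P3@Q0 runs 1, rem=1, I/O yield, promote→Q0. Q0=[P3] Q1=[P1,P2,P4] Q2=[]
t=11-12: P3@Q0 runs 1, rem=0, completes. Q0=[] Q1=[P1,P2,P4] Q2=[]
t=12-16: P1@Q1 runs 4, rem=3, quantum used, demote→Q2. Q0=[] Q1=[P2,P4] Q2=[P1]
t=16-20: P2@Q1 runs 4, rem=3, quantum used, demote→Q2. Q0=[] Q1=[P4] Q2=[P1,P2]
t=20-24: P4@Q1 runs 4, rem=8, quantum used, demote→Q2. Q0=[] Q1=[] Q2=[P1,P2,P4]
t=24-27: P1@Q2 runs 3, rem=0, completes. Q0=[] Q1=[] Q2=[P2,P4]
t=27-30: P2@Q2 runs 3, rem=0, completes. Q0=[] Q1=[] Q2=[P4]
t=30-38: P4@Q2 runs 8, rem=0, completes. Q0=[] Q1=[] Q2=[]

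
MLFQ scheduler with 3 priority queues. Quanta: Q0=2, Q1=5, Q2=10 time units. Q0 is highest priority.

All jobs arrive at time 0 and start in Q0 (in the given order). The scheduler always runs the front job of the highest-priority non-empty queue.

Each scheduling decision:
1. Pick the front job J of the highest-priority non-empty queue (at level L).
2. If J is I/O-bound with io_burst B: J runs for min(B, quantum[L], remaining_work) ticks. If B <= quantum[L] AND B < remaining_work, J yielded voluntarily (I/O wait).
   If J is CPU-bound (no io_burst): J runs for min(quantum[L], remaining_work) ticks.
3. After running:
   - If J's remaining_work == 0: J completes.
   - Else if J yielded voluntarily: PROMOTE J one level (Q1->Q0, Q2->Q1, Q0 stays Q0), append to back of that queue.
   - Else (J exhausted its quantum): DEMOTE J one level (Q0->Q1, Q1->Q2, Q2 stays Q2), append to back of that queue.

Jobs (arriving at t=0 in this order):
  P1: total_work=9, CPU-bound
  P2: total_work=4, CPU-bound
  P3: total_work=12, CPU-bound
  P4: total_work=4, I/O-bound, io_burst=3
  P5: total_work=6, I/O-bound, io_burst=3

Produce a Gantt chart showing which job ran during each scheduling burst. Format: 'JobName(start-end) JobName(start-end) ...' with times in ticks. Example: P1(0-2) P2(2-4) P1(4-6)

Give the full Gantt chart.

Answer: P1(0-2) P2(2-4) P3(4-6) P4(6-8) P5(8-10) P1(10-15) P2(15-17) P3(17-22) P4(22-24) P5(24-27) P5(27-28) P1(28-30) P3(30-35)

Derivation:
t=0-2: P1@Q0 runs 2, rem=7, quantum used, demote→Q1. Q0=[P2,P3,P4,P5] Q1=[P1] Q2=[]
t=2-4: P2@Q0 runs 2, rem=2, quantum used, demote→Q1. Q0=[P3,P4,P5] Q1=[P1,P2] Q2=[]
t=4-6: P3@Q0 runs 2, rem=10, quantum used, demote→Q1. Q0=[P4,P5] Q1=[P1,P2,P3] Q2=[]
t=6-8: P4@Q0 runs 2, rem=2, quantum used, demote→Q1. Q0=[P5] Q1=[P1,P2,P3,P4] Q2=[]
t=8-10: P5@Q0 runs 2, rem=4, quantum used, demote→Q1. Q0=[] Q1=[P1,P2,P3,P4,P5] Q2=[]
t=10-15: P1@Q1 runs 5, rem=2, quantum used, demote→Q2. Q0=[] Q1=[P2,P3,P4,P5] Q2=[P1]
t=15-17: P2@Q1 runs 2, rem=0, completes. Q0=[] Q1=[P3,P4,P5] Q2=[P1]
t=17-22: P3@Q1 runs 5, rem=5, quantum used, demote→Q2. Q0=[] Q1=[P4,P5] Q2=[P1,P3]
t=22-24: P4@Q1 runs 2, rem=0, completes. Q0=[] Q1=[P5] Q2=[P1,P3]
t=24-27: P5@Q1 runs 3, rem=1, I/O yield, promote→Q0. Q0=[P5] Q1=[] Q2=[P1,P3]
t=27-28: P5@Q0 runs 1, rem=0, completes. Q0=[] Q1=[] Q2=[P1,P3]
t=28-30: P1@Q2 runs 2, rem=0, completes. Q0=[] Q1=[] Q2=[P3]
t=30-35: P3@Q2 runs 5, rem=0, completes. Q0=[] Q1=[] Q2=[]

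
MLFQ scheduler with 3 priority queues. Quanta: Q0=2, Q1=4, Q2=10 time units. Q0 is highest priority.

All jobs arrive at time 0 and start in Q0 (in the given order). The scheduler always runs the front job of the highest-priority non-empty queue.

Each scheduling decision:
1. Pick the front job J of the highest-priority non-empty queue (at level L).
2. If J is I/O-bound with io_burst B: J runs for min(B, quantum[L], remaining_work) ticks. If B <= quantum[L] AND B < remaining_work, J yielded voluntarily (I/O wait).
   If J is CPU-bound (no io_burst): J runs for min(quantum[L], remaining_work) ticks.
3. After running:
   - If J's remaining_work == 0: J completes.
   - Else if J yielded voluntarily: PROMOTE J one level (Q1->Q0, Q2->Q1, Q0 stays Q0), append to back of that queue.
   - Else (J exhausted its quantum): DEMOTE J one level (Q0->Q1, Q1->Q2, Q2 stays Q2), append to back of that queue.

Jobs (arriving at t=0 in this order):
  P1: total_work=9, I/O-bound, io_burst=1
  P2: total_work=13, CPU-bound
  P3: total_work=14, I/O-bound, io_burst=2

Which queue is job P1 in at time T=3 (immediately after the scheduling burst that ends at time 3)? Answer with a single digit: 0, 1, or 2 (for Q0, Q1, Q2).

Answer: 0

Derivation:
t=0-1: P1@Q0 runs 1, rem=8, I/O yield, promote→Q0. Q0=[P2,P3,P1] Q1=[] Q2=[]
t=1-3: P2@Q0 runs 2, rem=11, quantum used, demote→Q1. Q0=[P3,P1] Q1=[P2] Q2=[]
t=3-5: P3@Q0 runs 2, rem=12, I/O yield, promote→Q0. Q0=[P1,P3] Q1=[P2] Q2=[]
t=5-6: P1@Q0 runs 1, rem=7, I/O yield, promote→Q0. Q0=[P3,P1] Q1=[P2] Q2=[]
t=6-8: P3@Q0 runs 2, rem=10, I/O yield, promote→Q0. Q0=[P1,P3] Q1=[P2] Q2=[]
t=8-9: P1@Q0 runs 1, rem=6, I/O yield, promote→Q0. Q0=[P3,P1] Q1=[P2] Q2=[]
t=9-11: P3@Q0 runs 2, rem=8, I/O yield, promote→Q0. Q0=[P1,P3] Q1=[P2] Q2=[]
t=11-12: P1@Q0 runs 1, rem=5, I/O yield, promote→Q0. Q0=[P3,P1] Q1=[P2] Q2=[]
t=12-14: P3@Q0 runs 2, rem=6, I/O yield, promote→Q0. Q0=[P1,P3] Q1=[P2] Q2=[]
t=14-15: P1@Q0 runs 1, rem=4, I/O yield, promote→Q0. Q0=[P3,P1] Q1=[P2] Q2=[]
t=15-17: P3@Q0 runs 2, rem=4, I/O yield, promote→Q0. Q0=[P1,P3] Q1=[P2] Q2=[]
t=17-18: P1@Q0 runs 1, rem=3, I/O yield, promote→Q0. Q0=[P3,P1] Q1=[P2] Q2=[]
t=18-20: P3@Q0 runs 2, rem=2, I/O yield, promote→Q0. Q0=[P1,P3] Q1=[P2] Q2=[]
t=20-21: P1@Q0 runs 1, rem=2, I/O yield, promote→Q0. Q0=[P3,P1] Q1=[P2] Q2=[]
t=21-23: P3@Q0 runs 2, rem=0, completes. Q0=[P1] Q1=[P2] Q2=[]
t=23-24: P1@Q0 runs 1, rem=1, I/O yield, promote→Q0. Q0=[P1] Q1=[P2] Q2=[]
t=24-25: P1@Q0 runs 1, rem=0, completes. Q0=[] Q1=[P2] Q2=[]
t=25-29: P2@Q1 runs 4, rem=7, quantum used, demote→Q2. Q0=[] Q1=[] Q2=[P2]
t=29-36: P2@Q2 runs 7, rem=0, completes. Q0=[] Q1=[] Q2=[]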